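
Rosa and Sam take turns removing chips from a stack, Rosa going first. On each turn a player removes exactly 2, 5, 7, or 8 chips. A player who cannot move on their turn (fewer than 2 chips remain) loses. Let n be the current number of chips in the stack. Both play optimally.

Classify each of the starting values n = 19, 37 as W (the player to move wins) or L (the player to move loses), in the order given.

Compute win/loss labels from the base case upward. A position with no move is L. Any other position is W if it can reach an L in one move, else L.
n=0: no move → L
n=1: no move → L
n=2: can move to 0, which is L ⇒ W
n=3: can move to 1, which is L ⇒ W
n=4: the only move is to 2(W), a W ⇒ L
n=5: can move to 0, which is L ⇒ W
n=6: can move to 4, which is L ⇒ W
n=7: can move to 0, which is L ⇒ W
n=8: can move to 1, which is L ⇒ W
n=9: can move to 4, which is L ⇒ W
n=10: moves to 8(W), 5(W), 3(W), 2(W); every one is W ⇒ L
n=11: can move to 4, which is L ⇒ W
n=12: can move to 10, which is L ⇒ W
n=13: moves to 11(W), 8(W), 6(W), 5(W); every one is W ⇒ L
n=14: moves to 12(W), 9(W), 7(W), 6(W); every one is W ⇒ L
n=15: can move to 13, which is L ⇒ W
n=16: can move to 14, which is L ⇒ W
n=17: can move to 10, which is L ⇒ W
n=18: can move to 13, which is L ⇒ W
n=19: can move to 14, which is L ⇒ W
n=20: can move to 13, which is L ⇒ W
n=21: can move to 14, which is L ⇒ W
n=22: can move to 14, which is L ⇒ W
n=23: moves to 21(W), 18(W), 16(W), 15(W); every one is W ⇒ L
n=24: moves to 22(W), 19(W), 17(W), 16(W); every one is W ⇒ L
n=25: can move to 23, which is L ⇒ W
n=26: can move to 24, which is L ⇒ W
n=27: moves to 25(W), 22(W), 20(W), 19(W); every one is W ⇒ L
n=28: can move to 23, which is L ⇒ W
n=29: can move to 27, which is L ⇒ W
n=30: can move to 23, which is L ⇒ W
n=31: can move to 24, which is L ⇒ W
n=32: can move to 27, which is L ⇒ W
n=33: moves to 31(W), 28(W), 26(W), 25(W); every one is W ⇒ L
n=34: can move to 27, which is L ⇒ W
n=35: can move to 33, which is L ⇒ W
n=36: moves to 34(W), 31(W), 29(W), 28(W); every one is W ⇒ L
n=37: moves to 35(W), 32(W), 30(W), 29(W); every one is W ⇒ L

19: W, 37: L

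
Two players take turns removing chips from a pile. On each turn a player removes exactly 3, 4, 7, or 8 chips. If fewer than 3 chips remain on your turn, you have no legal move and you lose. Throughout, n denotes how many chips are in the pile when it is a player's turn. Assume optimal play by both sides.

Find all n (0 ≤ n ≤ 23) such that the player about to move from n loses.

0, 1, 2, 11, 12, 13, 22, 23

Compute win/loss labels from the base case upward. A position with no move is L. Any other position is W if it can reach an L in one move, else L.
n=0: no move → L
n=1: no move → L
n=2: no move → L
n=3: can move to 0, which is L ⇒ W
n=4: can move to 1, which is L ⇒ W
n=5: can move to 2, which is L ⇒ W
n=6: can move to 2, which is L ⇒ W
n=7: can move to 0, which is L ⇒ W
n=8: can move to 1, which is L ⇒ W
n=9: can move to 2, which is L ⇒ W
n=10: can move to 2, which is L ⇒ W
n=11: moves to 8(W), 7(W), 4(W), 3(W); every one is W ⇒ L
n=12: moves to 9(W), 8(W), 5(W), 4(W); every one is W ⇒ L
n=13: moves to 10(W), 9(W), 6(W), 5(W); every one is W ⇒ L
n=14: can move to 11, which is L ⇒ W
n=15: can move to 12, which is L ⇒ W
n=16: can move to 13, which is L ⇒ W
n=17: can move to 13, which is L ⇒ W
n=18: can move to 11, which is L ⇒ W
n=19: can move to 12, which is L ⇒ W
n=20: can move to 13, which is L ⇒ W
n=21: can move to 13, which is L ⇒ W
n=22: moves to 19(W), 18(W), 15(W), 14(W); every one is W ⇒ L
n=23: moves to 20(W), 19(W), 16(W), 15(W); every one is W ⇒ L
Reading off the rows marked L gives the requested list; there are 8 such values of n.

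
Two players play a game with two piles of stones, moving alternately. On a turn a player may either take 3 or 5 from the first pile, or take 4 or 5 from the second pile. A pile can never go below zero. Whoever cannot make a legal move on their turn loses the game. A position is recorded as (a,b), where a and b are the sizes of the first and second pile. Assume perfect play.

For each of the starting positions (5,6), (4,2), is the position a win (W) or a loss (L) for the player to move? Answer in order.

Work bottom-up. With no move the player to move loses. Otherwise the position is W if at least one move leads to an L position for the opponent, and L if every move leads to a W.
No move ever increases a pile, so every position that can arise here has a ≤ 5 and b ≤ 6; it is enough to label the cells with 0 ≤ a ≤ 5 and 0 ≤ b ≤ 6.
Every move lowers a or b (never raises either), so fill the grid row by row in increasing a, and left to right within a row: each cell's successors are then already labelled.
      b=0  b=1  b=2  b=3  b=4  b=5  b=6
a=0:    L    L    L    L    W    W    W
a=1:    L    L    L    L    W    W    W
a=2:    L    L    L    L    W    W    W
a=3:    W    W    W    W    L    L    L
a=4:    W    W    W    W    L    L    L
a=5:    W    W    W    W    L    L    L
Cells with no legal move (terminal, hence L): (0,0), (0,1), (0,2), (0,3), (1,0), (1,1), (1,2), (1,3), (2,0), (2,1), (2,2), (2,3).
The remaining L cells, each justified by listing all of its moves:
(3,4): L (options (0,4)(W), (3,0)(W) are all W)
(3,5): L (options (0,5)(W), (3,1)(W), (3,0)(W) are all W)
(3,6): L (options (0,6)(W), (3,2)(W), (3,1)(W) are all W)
(4,4): L (options (1,4)(W), (4,0)(W) are all W)
(4,5): L (options (1,5)(W), (4,1)(W), (4,0)(W) are all W)
(4,6): L (options (1,6)(W), (4,2)(W), (4,1)(W) are all W)
(5,4): L (options (2,4)(W), (0,4)(W), (5,0)(W) are all W)
(5,5): L (options (2,5)(W), (0,5)(W), (5,1)(W), (5,0)(W) are all W)
(5,6): L (options (2,6)(W), (0,6)(W), (5,2)(W), (5,1)(W) are all W)
Every other cell has at least one move into one of the L cells above, so it is W.
(5,6): one of the L cells justified above, so L
(4,2): the move to (1,2) reaches an L cell, so W

(5,6): L, (4,2): W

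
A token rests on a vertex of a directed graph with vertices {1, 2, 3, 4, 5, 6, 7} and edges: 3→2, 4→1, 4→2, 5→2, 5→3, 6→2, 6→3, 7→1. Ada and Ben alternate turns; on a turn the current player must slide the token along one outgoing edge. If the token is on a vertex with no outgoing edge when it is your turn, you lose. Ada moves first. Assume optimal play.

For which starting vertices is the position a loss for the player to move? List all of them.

Positions with no move are L. A position that does have a move is losing for the player to move precisely when every available move leads to a winning position for the opponent. Fill in the labels:
Every edge goes from a vertex to one that appears earlier in the order 1, 2, 3, 6, 7, 4, 5, so processing vertices in that order labels each vertex after all of its successors.
1: no outgoing edge → L
2: no outgoing edge → L
3: W (go to 2, an L position)
6: W (go to 2, an L position)
7: W (go to 1, an L position)
4: W (go to 2, an L position)
5: W (go to 2, an L position)
Reading off the rows marked L gives the requested list; there are 2 such vertices.

1, 2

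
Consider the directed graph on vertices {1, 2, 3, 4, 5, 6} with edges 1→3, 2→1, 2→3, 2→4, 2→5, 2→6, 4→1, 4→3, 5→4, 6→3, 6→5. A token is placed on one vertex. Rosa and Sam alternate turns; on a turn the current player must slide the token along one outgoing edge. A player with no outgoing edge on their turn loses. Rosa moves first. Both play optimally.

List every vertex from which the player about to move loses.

Compute win/loss labels from the base case upward. A position with no move is L. Any other position is W if it can reach an L in one move, else L.
Every edge goes from a vertex to one that appears earlier in the order 3, 1, 4, 5, 6, 2, so processing vertices in that order labels each vertex after all of its successors.
3: no outgoing edge → L
1: →3(L), so W
4: →3(L), so W
5: →4(W) only, which is W, so L
6: →5(L), so W
2: →5(L), so W
The losing starting vertices are exactly the entries labelled L in this table (2 of them).

3, 5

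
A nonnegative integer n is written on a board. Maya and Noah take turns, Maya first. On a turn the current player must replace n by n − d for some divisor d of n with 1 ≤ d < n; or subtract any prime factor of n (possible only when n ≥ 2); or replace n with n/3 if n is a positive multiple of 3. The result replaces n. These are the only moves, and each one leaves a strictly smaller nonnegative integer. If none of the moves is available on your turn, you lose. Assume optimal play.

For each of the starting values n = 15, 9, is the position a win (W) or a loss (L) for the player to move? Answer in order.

Use the standard recursion: the mover loses at a terminal position; elsewhere, the mover wins exactly when some move hands the opponent an L position.
n=0: no move → L
n=1: no move → L
n=2: can move to 0, which is L ⇒ W
n=3: can move to 0, which is L ⇒ W
n=4: moves to 2(W), 3(W); every one is W ⇒ L
n=5: can move to 0, which is L ⇒ W
n=6: can move to 4, which is L ⇒ W
n=7: can move to 0, which is L ⇒ W
n=8: can move to 4, which is L ⇒ W
n=9: moves to 3(W), 6(W), 8(W); every one is W ⇒ L
n=10: can move to 9, which is L ⇒ W
n=11: can move to 0, which is L ⇒ W
n=12: can move to 4, which is L ⇒ W
n=13: can move to 0, which is L ⇒ W
n=14: moves to 7(W), 12(W), 13(W); every one is W ⇒ L
n=15: can move to 14, which is L ⇒ W

15: W, 9: L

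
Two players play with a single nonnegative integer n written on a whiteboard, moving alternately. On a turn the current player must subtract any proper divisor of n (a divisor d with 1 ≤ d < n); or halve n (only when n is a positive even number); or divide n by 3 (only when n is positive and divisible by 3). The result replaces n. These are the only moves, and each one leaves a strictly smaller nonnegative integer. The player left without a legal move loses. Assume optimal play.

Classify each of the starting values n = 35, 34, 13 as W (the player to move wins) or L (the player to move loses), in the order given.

Build the W/L table. Terminal = L. A non-terminal position is W if it has a move to some L; otherwise it is L.
n=0: no move → L
n=1: no move → L
n=2: →1(L), so W
n=3: →1(L), so W
n=4: →2(W), 3(W) — all W, so L
n=5: →4(L), so W
n=6: →4(L), so W
n=7: →6(W) only, which is W, so L
n=8: →4(L), so W
n=9: →3(W), 6(W), 8(W) — all W, so L
n=10: →9(L), so W
n=11: →10(W) only, which is W, so L
n=12: →4(L), so W
n=13: →12(W) only, which is W, so L
n=14: →7(L), so W
n=15: →5(W), 10(W), 12(W), 14(W) — all W, so L
n=16: →15(L), so W
n=17: →16(W) only, which is W, so L
n=18: →9(L), so W
n=19: →18(W) only, which is W, so L
n=20: →15(L), so W
n=21: →7(L), so W
n=22: →11(L), so W
n=23: →22(W) only, which is W, so L
n=24: →23(L), so W
n=25: →20(W), 24(W) — all W, so L
n=26: →13(L), so W
n=27: →9(L), so W
n=28: →14(W), 21(W), 24(W), 26(W), 27(W) — all W, so L
n=29: →28(L), so W
n=30: →15(L), so W
n=31: →30(W) only, which is W, so L
n=32: →28(L), so W
n=33: →11(L), so W
n=34: →17(L), so W
n=35: →28(L), so W

35: W, 34: W, 13: L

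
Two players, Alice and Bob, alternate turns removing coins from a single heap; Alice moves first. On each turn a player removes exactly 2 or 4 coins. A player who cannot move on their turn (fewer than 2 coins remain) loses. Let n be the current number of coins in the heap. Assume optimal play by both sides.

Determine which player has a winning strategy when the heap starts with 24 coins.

Classify positions by backward induction: terminal positions (no move available) are L. From any other position, the mover wins iff some move reaches an L.
n=0: no move → L
n=1: no move → L
n=2: reaches L-position 0 → W
n=3: reaches L-position 1 → W
n=4: reaches L-position 0 → W
n=5: reaches L-position 1 → W
n=6: only reaches 4(W), 2(W), all W → L
n=7: only reaches 5(W), 3(W), all W → L
n=8: reaches L-position 6 → W
n=9: reaches L-position 7 → W
n=10: reaches L-position 6 → W
n=11: reaches L-position 7 → W
n=12: only reaches 10(W), 8(W), all W → L
n=13: only reaches 11(W), 9(W), all W → L
n=14: reaches L-position 12 → W
n=15: reaches L-position 13 → W
n=16: reaches L-position 12 → W
n=17: reaches L-position 13 → W
n=18: only reaches 16(W), 14(W), all W → L
n=19: only reaches 17(W), 15(W), all W → L
n=20: reaches L-position 18 → W
n=21: reaches L-position 19 → W
n=22: reaches L-position 18 → W
n=23: reaches L-position 19 → W
n=24: only reaches 22(W), 20(W), all W → L
Every move from 24 reaches a W position, so the mover loses.

Bob wins.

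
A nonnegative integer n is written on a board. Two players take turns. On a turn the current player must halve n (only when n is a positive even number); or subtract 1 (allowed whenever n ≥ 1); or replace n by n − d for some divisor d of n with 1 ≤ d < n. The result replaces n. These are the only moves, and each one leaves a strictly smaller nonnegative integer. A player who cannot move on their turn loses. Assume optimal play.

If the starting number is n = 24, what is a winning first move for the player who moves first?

Move to 21.

Positions with no move are L. A position that does have a move is losing for the player to move precisely when every available move leads to a winning position for the opponent. Fill in the labels:
n=0: no move → L
n=1: W (go to 0, an L position)
n=2: L (sole option 1(W) is W)
n=3: W (go to 2, an L position)
n=4: W (go to 2, an L position)
n=5: L (sole option 4(W) is W)
n=6: W (go to 5, an L position)
n=7: L (sole option 6(W) is W)
n=8: W (go to 7, an L position)
n=9: L (options 6(W), 8(W) are all W)
n=10: W (go to 5, an L position)
n=11: L (sole option 10(W) is W)
n=12: W (go to 9, an L position)
n=13: L (sole option 12(W) is W)
n=14: W (go to 7, an L position)
n=15: L (options 10(W), 12(W), 14(W) are all W)
n=16: W (go to 15, an L position)
n=17: L (sole option 16(W) is W)
n=18: W (go to 9, an L position)
n=19: L (sole option 18(W) is W)
n=20: W (go to 15, an L position)
n=21: L (options 14(W), 18(W), 20(W) are all W)
n=22: W (go to 11, an L position)
n=23: L (sole option 22(W) is W)
n=24: W (go to 21, an L position)
From 24, the L positions reachable in one move are: 21, 23. Any move reaching one of these is winning.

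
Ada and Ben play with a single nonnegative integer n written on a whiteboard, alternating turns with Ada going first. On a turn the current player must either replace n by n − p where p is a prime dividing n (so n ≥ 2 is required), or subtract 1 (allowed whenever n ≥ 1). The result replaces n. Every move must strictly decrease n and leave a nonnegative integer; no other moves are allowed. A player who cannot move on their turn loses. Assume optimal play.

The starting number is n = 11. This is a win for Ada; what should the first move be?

Label each position W (a win for the player to move) or L (a loss). A position with no legal move is L; any other position is W exactly when some move reaches an L, and L when every move reaches a W.
n=0: no move → L
n=1: can move to 0, which is L ⇒ W
n=2: can move to 0, which is L ⇒ W
n=3: can move to 0, which is L ⇒ W
n=4: moves to 2(W), 3(W); every one is W ⇒ L
n=5: can move to 0, which is L ⇒ W
n=6: can move to 4, which is L ⇒ W
n=7: can move to 0, which is L ⇒ W
n=8: moves to 6(W), 7(W); every one is W ⇒ L
n=9: can move to 8, which is L ⇒ W
n=10: can move to 8, which is L ⇒ W
n=11: can move to 0, which is L ⇒ W
From 11, the L positions reachable in one move are: 0.

Move to 0.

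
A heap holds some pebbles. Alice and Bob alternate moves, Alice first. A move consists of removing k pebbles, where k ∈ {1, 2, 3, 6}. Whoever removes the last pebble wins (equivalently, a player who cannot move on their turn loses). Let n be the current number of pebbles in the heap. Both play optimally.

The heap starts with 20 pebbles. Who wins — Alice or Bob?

Bob wins.

Use the standard recursion: the mover loses at a terminal position; elsewhere, the mover wins exactly when some move hands the opponent an L position.
n=0: no move → L
n=1: W (go to 0, an L position)
n=2: W (go to 0, an L position)
n=3: W (go to 0, an L position)
n=4: L (options 3(W), 2(W), 1(W) are all W)
n=5: W (go to 4, an L position)
n=6: W (go to 4, an L position)
n=7: W (go to 4, an L position)
n=8: L (options 7(W), 6(W), 5(W), 2(W) are all W)
n=9: W (go to 8, an L position)
n=10: W (go to 8, an L position)
n=11: W (go to 8, an L position)
n=12: L (options 11(W), 10(W), 9(W), 6(W) are all W)
n=13: W (go to 12, an L position)
n=14: W (go to 12, an L position)
n=15: W (go to 12, an L position)
n=16: L (options 15(W), 14(W), 13(W), 10(W) are all W)
n=17: W (go to 16, an L position)
n=18: W (go to 16, an L position)
n=19: W (go to 16, an L position)
n=20: L (options 19(W), 18(W), 17(W), 14(W) are all W)
Every move from 20 reaches a W position, so the mover loses.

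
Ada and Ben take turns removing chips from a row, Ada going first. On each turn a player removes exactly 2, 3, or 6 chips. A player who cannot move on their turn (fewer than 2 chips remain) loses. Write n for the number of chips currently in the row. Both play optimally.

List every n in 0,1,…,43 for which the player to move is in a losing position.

0, 1, 5, 9, 10, 14, 18, 19, 23, 27, 28, 32, 36, 37, 41

Use the standard recursion: the mover loses at a terminal position; elsewhere, the mover wins exactly when some move hands the opponent an L position.
n=0: no move → L
n=1: no move → L
n=2: can move to 0, which is L ⇒ W
n=3: can move to 1, which is L ⇒ W
n=4: can move to 1, which is L ⇒ W
n=5: moves to 3(W), 2(W); every one is W ⇒ L
n=6: can move to 0, which is L ⇒ W
n=7: can move to 5, which is L ⇒ W
n=8: can move to 5, which is L ⇒ W
n=9: moves to 7(W), 6(W), 3(W); every one is W ⇒ L
n=10: moves to 8(W), 7(W), 4(W); every one is W ⇒ L
n=11: can move to 9, which is L ⇒ W
n=12: can move to 10, which is L ⇒ W
n=13: can move to 10, which is L ⇒ W
n=14: moves to 12(W), 11(W), 8(W); every one is W ⇒ L
n=15: can move to 9, which is L ⇒ W
n=16: can move to 14, which is L ⇒ W
n=17: can move to 14, which is L ⇒ W
n=18: moves to 16(W), 15(W), 12(W); every one is W ⇒ L
n=19: moves to 17(W), 16(W), 13(W); every one is W ⇒ L
n=20: can move to 18, which is L ⇒ W
n=21: can move to 19, which is L ⇒ W
n=22: can move to 19, which is L ⇒ W
n=23: moves to 21(W), 20(W), 17(W); every one is W ⇒ L
n=24: can move to 18, which is L ⇒ W
n=25: can move to 23, which is L ⇒ W
n=26: can move to 23, which is L ⇒ W
n=27: moves to 25(W), 24(W), 21(W); every one is W ⇒ L
n=28: moves to 26(W), 25(W), 22(W); every one is W ⇒ L
n=29: can move to 27, which is L ⇒ W
n=30: can move to 28, which is L ⇒ W
n=31: can move to 28, which is L ⇒ W
n=32: moves to 30(W), 29(W), 26(W); every one is W ⇒ L
n=33: can move to 27, which is L ⇒ W
n=34: can move to 32, which is L ⇒ W
n=35: can move to 32, which is L ⇒ W
n=36: moves to 34(W), 33(W), 30(W); every one is W ⇒ L
n=37: moves to 35(W), 34(W), 31(W); every one is W ⇒ L
n=38: can move to 36, which is L ⇒ W
n=39: can move to 37, which is L ⇒ W
n=40: can move to 37, which is L ⇒ W
n=41: moves to 39(W), 38(W), 35(W); every one is W ⇒ L
n=42: can move to 36, which is L ⇒ W
n=43: can move to 41, which is L ⇒ W
Reading off the rows marked L gives the requested list; there are 15 such values of n.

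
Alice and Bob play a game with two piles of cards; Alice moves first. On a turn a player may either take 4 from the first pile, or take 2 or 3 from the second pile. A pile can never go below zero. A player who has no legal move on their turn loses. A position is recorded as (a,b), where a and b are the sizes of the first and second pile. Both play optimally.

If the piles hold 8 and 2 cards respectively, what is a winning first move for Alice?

Move to (4,2).

Use the standard recursion: the mover loses at a terminal position; elsewhere, the mover wins exactly when some move hands the opponent an L position.
No move ever increases a pile, so every position that can arise here has a ≤ 8 and b ≤ 2; it is enough to label the cells with 0 ≤ a ≤ 8 and 0 ≤ b ≤ 2.
Every move lowers a or b (never raises either), so fill the grid row by row in increasing a, and left to right within a row: each cell's successors are then already labelled.
      b=0  b=1  b=2
a=0:    L    L    W
a=1:    L    L    W
a=2:    L    L    W
a=3:    L    L    W
a=4:    W    W    L
a=5:    W    W    L
a=6:    W    W    L
a=7:    W    W    L
a=8:    L    L    W
Cells with no legal move (terminal, hence L): (0,0), (0,1), (1,0), (1,1), (2,0), (2,1), (3,0), (3,1).
The remaining L cells, each justified by listing all of its moves:
(4,2): L (options (0,2)(W), (4,0)(W) are all W)
(5,2): L (options (1,2)(W), (5,0)(W) are all W)
(6,2): L (options (2,2)(W), (6,0)(W) are all W)
(7,2): L (options (3,2)(W), (7,0)(W) are all W)
(8,0): L (sole option (4,0)(W) is W)
(8,1): L (sole option (4,1)(W) is W)
Every other cell has at least one move into one of the L cells above, so it is W.
From (8,2), the L positions reachable in one move are: (4,2), (8,0). Any move reaching one of these is winning.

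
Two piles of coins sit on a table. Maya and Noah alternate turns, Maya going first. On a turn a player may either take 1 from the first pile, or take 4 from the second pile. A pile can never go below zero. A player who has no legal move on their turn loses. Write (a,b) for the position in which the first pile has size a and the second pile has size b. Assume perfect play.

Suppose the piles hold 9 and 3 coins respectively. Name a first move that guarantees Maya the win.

Move to (8,3).

Label each position W (a win for the player to move) or L (a loss). A position with no legal move is L; any other position is W exactly when some move reaches an L, and L when every move reaches a W.
No move ever increases a pile, so every position that can arise here has a ≤ 9 and b ≤ 3; it is enough to label the cells with 0 ≤ a ≤ 9 and 0 ≤ b ≤ 3.
Every move lowers a or b (never raises either), so fill the grid row by row in increasing a, and left to right within a row: each cell's successors are then already labelled.
      b=0  b=1  b=2  b=3
a=0:    L    L    L    L
a=1:    W    W    W    W
a=2:    L    L    L    L
a=3:    W    W    W    W
a=4:    L    L    L    L
a=5:    W    W    W    W
a=6:    L    L    L    L
a=7:    W    W    W    W
a=8:    L    L    L    L
a=9:    W    W    W    W
Cells with no legal move (terminal, hence L): (0,0), (0,1), (0,2), (0,3).
The remaining L cells, each justified by listing all of its moves:
(2,0): only reaches (1,0)(W), which is W → L
(2,1): only reaches (1,1)(W), which is W → L
(2,2): only reaches (1,2)(W), which is W → L
(2,3): only reaches (1,3)(W), which is W → L
(4,0): only reaches (3,0)(W), which is W → L
(4,1): only reaches (3,1)(W), which is W → L
(4,2): only reaches (3,2)(W), which is W → L
(4,3): only reaches (3,3)(W), which is W → L
(6,0): only reaches (5,0)(W), which is W → L
(6,1): only reaches (5,1)(W), which is W → L
(6,2): only reaches (5,2)(W), which is W → L
(6,3): only reaches (5,3)(W), which is W → L
(8,0): only reaches (7,0)(W), which is W → L
(8,1): only reaches (7,1)(W), which is W → L
(8,2): only reaches (7,2)(W), which is W → L
(8,3): only reaches (7,3)(W), which is W → L
Every other cell has at least one move into one of the L cells above, so it is W.
From (9,3), the L positions reachable in one move are: (8,3).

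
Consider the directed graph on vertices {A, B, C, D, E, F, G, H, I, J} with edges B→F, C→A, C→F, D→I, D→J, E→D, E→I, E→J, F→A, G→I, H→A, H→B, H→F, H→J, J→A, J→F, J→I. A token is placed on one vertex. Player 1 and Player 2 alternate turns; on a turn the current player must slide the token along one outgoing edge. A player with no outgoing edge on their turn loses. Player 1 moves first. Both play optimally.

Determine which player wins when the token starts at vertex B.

Use the standard recursion: the mover loses at a terminal position; elsewhere, the mover wins exactly when some move hands the opponent an L position.
Every edge goes from a vertex to one that appears earlier in the order I, A, F, J, B, D, E, G, H, C, so processing vertices in that order labels each vertex after all of its successors.
I: no outgoing edge → L
A: no outgoing edge → L
F: →A(L), so W
J: →A(L), so W
B: →F(W) only, which is W, so L
D: →I(L), so W
E: →I(L), so W
G: →I(L), so W
H: →B(L), so W
C: →A(L), so W
Every move from B reaches a W position, so the mover loses.

Player 2 wins.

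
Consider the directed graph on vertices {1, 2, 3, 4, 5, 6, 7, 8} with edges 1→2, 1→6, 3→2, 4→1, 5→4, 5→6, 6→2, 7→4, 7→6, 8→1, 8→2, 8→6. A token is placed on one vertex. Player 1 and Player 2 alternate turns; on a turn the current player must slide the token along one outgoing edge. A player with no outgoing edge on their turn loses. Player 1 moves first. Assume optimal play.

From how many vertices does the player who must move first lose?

Positions with no move are L. A position that does have a move is losing for the player to move precisely when every available move leads to a winning position for the opponent. Fill in the labels:
Every edge goes from a vertex to one that appears earlier in the order 2, 6, 1, 8, 4, 5, 3, 7, so processing vertices in that order labels each vertex after all of its successors.
2: no outgoing edge → L
6: reaches L-position 2 → W
1: reaches L-position 2 → W
8: reaches L-position 2 → W
4: only reaches 1(W), which is W → L
5: reaches L-position 4 → W
3: reaches L-position 2 → W
7: reaches L-position 4 → W
The L vertices are 2, 4; that is 2 in all.

2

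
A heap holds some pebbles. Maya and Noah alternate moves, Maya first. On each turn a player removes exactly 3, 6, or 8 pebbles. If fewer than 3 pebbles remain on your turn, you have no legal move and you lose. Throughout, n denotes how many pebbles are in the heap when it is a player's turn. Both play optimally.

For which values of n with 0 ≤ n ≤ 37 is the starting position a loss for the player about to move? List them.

Classify positions by backward induction: terminal positions (no move available) are L. From any other position, the mover wins iff some move reaches an L.
n=0: no move → L
n=1: no move → L
n=2: no move → L
n=3: reaches L-position 0 → W
n=4: reaches L-position 1 → W
n=5: reaches L-position 2 → W
n=6: reaches L-position 0 → W
n=7: reaches L-position 1 → W
n=8: reaches L-position 2 → W
n=9: reaches L-position 1 → W
n=10: reaches L-position 2 → W
n=11: only reaches 8(W), 5(W), 3(W), all W → L
n=12: only reaches 9(W), 6(W), 4(W), all W → L
n=13: only reaches 10(W), 7(W), 5(W), all W → L
n=14: reaches L-position 11 → W
n=15: reaches L-position 12 → W
n=16: reaches L-position 13 → W
n=17: reaches L-position 11 → W
n=18: reaches L-position 12 → W
n=19: reaches L-position 13 → W
n=20: reaches L-position 12 → W
n=21: reaches L-position 13 → W
n=22: only reaches 19(W), 16(W), 14(W), all W → L
n=23: only reaches 20(W), 17(W), 15(W), all W → L
n=24: only reaches 21(W), 18(W), 16(W), all W → L
n=25: reaches L-position 22 → W
n=26: reaches L-position 23 → W
n=27: reaches L-position 24 → W
n=28: reaches L-position 22 → W
n=29: reaches L-position 23 → W
n=30: reaches L-position 24 → W
n=31: reaches L-position 23 → W
n=32: reaches L-position 24 → W
n=33: only reaches 30(W), 27(W), 25(W), all W → L
n=34: only reaches 31(W), 28(W), 26(W), all W → L
n=35: only reaches 32(W), 29(W), 27(W), all W → L
n=36: reaches L-position 33 → W
n=37: reaches L-position 34 → W
The losing starting values of n are exactly the entries labelled L in this table (12 of them).

0, 1, 2, 11, 12, 13, 22, 23, 24, 33, 34, 35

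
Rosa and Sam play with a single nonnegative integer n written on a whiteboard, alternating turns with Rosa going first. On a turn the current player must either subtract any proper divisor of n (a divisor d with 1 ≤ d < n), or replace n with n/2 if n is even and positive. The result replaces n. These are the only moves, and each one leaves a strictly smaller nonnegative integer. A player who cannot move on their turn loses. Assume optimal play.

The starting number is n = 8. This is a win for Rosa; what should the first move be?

Move to 7.

Positions with no move are L. A position that does have a move is losing for the player to move precisely when every available move leads to a winning position for the opponent. Fill in the labels:
n=0: no move → L
n=1: no move → L
n=2: →1(L), so W
n=3: →2(W) only, which is W, so L
n=4: →3(L), so W
n=5: →4(W) only, which is W, so L
n=6: →3(L), so W
n=7: →6(W) only, which is W, so L
n=8: →7(L), so W
From 8, the L positions reachable in one move are: 7.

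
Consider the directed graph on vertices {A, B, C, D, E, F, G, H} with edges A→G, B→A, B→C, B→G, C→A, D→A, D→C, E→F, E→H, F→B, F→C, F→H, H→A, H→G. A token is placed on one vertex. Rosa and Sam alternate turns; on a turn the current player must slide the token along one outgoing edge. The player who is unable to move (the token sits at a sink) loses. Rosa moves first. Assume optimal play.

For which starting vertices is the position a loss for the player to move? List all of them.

Classify positions by backward induction: terminal positions (no move available) are L. From any other position, the mover wins iff some move reaches an L.
Every edge goes from a vertex to one that appears earlier in the order G, A, C, B, H, F, D, E, so processing vertices in that order labels each vertex after all of its successors.
G: no outgoing edge → L
A: →G(L), so W
C: →A(W) only, which is W, so L
B: →C(L), so W
H: →G(L), so W
F: →C(L), so W
D: →C(L), so W
E: →F(W), H(W) — all W, so L
Reading off the rows marked L gives the requested list; there are 3 such vertices.

C, E, G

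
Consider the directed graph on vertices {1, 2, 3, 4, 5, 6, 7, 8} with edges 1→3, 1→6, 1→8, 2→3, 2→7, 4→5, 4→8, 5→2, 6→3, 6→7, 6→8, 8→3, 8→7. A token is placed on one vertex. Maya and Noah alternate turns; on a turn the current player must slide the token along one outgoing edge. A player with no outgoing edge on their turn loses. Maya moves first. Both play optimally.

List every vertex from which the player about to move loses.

Build the W/L table. Terminal = L. A non-terminal position is W if it has a move to some L; otherwise it is L.
Every edge goes from a vertex to one that appears earlier in the order 3, 7, 8, 2, 5, 6, 4, 1, so processing vertices in that order labels each vertex after all of its successors.
3: no outgoing edge → L
7: no outgoing edge → L
8: →7(L), so W
2: →7(L), so W
5: →2(W) only, which is W, so L
6: →7(L), so W
4: →5(L), so W
1: →3(L), so W
The losing starting vertices are exactly the entries labelled L in this table (3 of them).

3, 5, 7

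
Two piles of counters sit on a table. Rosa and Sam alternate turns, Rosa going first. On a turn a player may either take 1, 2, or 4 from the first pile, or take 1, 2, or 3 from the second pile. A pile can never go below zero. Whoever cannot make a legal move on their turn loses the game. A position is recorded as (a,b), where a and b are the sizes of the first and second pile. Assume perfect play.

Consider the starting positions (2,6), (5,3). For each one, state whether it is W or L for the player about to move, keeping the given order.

Positions with no move are L. A position that does have a move is losing for the player to move precisely when every available move leads to a winning position for the opponent. Fill in the labels:
No move ever increases a pile, so every position that can arise here has a ≤ 5 and b ≤ 6; it is enough to label the cells with 0 ≤ a ≤ 5 and 0 ≤ b ≤ 6.
Every move lowers a or b (never raises either), so fill the grid row by row in increasing a, and left to right within a row: each cell's successors are then already labelled.
      b=0  b=1  b=2  b=3  b=4  b=5  b=6
a=0:    L    W    W    W    L    W    W
a=1:    W    L    W    W    W    L    W
a=2:    W    W    L    W    W    W    L
a=3:    L    W    W    W    L    W    W
a=4:    W    L    W    W    W    L    W
a=5:    W    W    L    W    W    W    L
Cells with no legal move (terminal, hence L): (0,0).
The remaining L cells, each justified by listing all of its moves:
(0,4): L (options (0,3)(W), (0,2)(W), (0,1)(W) are all W)
(1,1): L (options (0,1)(W), (1,0)(W) are all W)
(1,5): L (options (0,5)(W), (1,4)(W), (1,3)(W), (1,2)(W) are all W)
(2,2): L (options (1,2)(W), (0,2)(W), (2,1)(W), (2,0)(W) are all W)
(2,6): L (options (1,6)(W), (0,6)(W), (2,5)(W), (2,4)(W), (2,3)(W) are all W)
(3,0): L (options (2,0)(W), (1,0)(W) are all W)
(3,4): L (options (2,4)(W), (1,4)(W), (3,3)(W), (3,2)(W), (3,1)(W) are all W)
(4,1): L (options (3,1)(W), (2,1)(W), (0,1)(W), (4,0)(W) are all W)
(4,5): L (options (3,5)(W), (2,5)(W), (0,5)(W), (4,4)(W), (4,3)(W), (4,2)(W) are all W)
(5,2): L (options (4,2)(W), (3,2)(W), (1,2)(W), (5,1)(W), (5,0)(W) are all W)
(5,6): L (options (4,6)(W), (3,6)(W), (1,6)(W), (5,5)(W), (5,4)(W), (5,3)(W) are all W)
Every other cell has at least one move into one of the L cells above, so it is W.
(2,6): one of the L cells justified above, so L
(5,3): the move to (5,2) reaches an L cell, so W

(2,6): L, (5,3): W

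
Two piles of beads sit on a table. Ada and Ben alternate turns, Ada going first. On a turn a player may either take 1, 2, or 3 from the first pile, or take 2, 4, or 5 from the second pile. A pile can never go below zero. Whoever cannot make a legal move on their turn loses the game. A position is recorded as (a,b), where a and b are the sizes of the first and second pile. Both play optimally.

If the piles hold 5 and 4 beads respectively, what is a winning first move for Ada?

Move to (2,4).

Work bottom-up. With no move the player to move loses. Otherwise the position is W if at least one move leads to an L position for the opponent, and L if every move leads to a W.
No move ever increases a pile, so every position that can arise here has a ≤ 5 and b ≤ 4; it is enough to label the cells with 0 ≤ a ≤ 5 and 0 ≤ b ≤ 4.
Every move lowers a or b (never raises either), so fill the grid row by row in increasing a, and left to right within a row: each cell's successors are then already labelled.
      b=0  b=1  b=2  b=3  b=4
a=0:    L    L    W    W    W
a=1:    W    W    L    L    W
a=2:    W    W    W    W    L
a=3:    W    W    W    W    W
a=4:    L    L    W    W    W
a=5:    W    W    L    L    W
Cells with no legal move (terminal, hence L): (0,0), (0,1).
The remaining L cells, each justified by listing all of its moves:
(1,2): L (options (0,2)(W), (1,0)(W) are all W)
(1,3): L (options (0,3)(W), (1,1)(W) are all W)
(2,4): L (options (1,4)(W), (0,4)(W), (2,2)(W), (2,0)(W) are all W)
(4,0): L (options (3,0)(W), (2,0)(W), (1,0)(W) are all W)
(4,1): L (options (3,1)(W), (2,1)(W), (1,1)(W) are all W)
(5,2): L (options (4,2)(W), (3,2)(W), (2,2)(W), (5,0)(W) are all W)
(5,3): L (options (4,3)(W), (3,3)(W), (2,3)(W), (5,1)(W) are all W)
Every other cell has at least one move into one of the L cells above, so it is W.
From (5,4), the L positions reachable in one move are: (2,4), (5,2). Any move reaching one of these is winning.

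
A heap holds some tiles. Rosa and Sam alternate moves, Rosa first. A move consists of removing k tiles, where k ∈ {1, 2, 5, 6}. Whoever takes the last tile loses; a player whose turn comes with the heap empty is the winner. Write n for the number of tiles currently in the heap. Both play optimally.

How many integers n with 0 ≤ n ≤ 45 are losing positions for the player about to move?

Compute win/loss labels from the base case upward. A position with no move is W. Any other position is W if it can reach an L in one move, else L.
n=0: no move; the opponent has just taken the last tile and therefore loses → W
n=1: only reaches 0(W), which is W → L
n=2: reaches L-position 1 → W
n=3: reaches L-position 1 → W
n=4: only reaches 3(W), 2(W), all W → L
n=5: reaches L-position 4 → W
n=6: reaches L-position 4 → W
n=7: reaches L-position 1 → W
n=8: only reaches 7(W), 6(W), 3(W), 2(W), all W → L
n=9: reaches L-position 8 → W
n=10: reaches L-position 8 → W
n=11: only reaches 10(W), 9(W), 6(W), 5(W), all W → L
n=12: reaches L-position 11 → W
n=13: reaches L-position 11 → W
n=14: reaches L-position 8 → W
n=15: only reaches 14(W), 13(W), 10(W), 9(W), all W → L
n=16: reaches L-position 15 → W
n=17: reaches L-position 15 → W
n=18: only reaches 17(W), 16(W), 13(W), 12(W), all W → L
n=19: reaches L-position 18 → W
n=20: reaches L-position 18 → W
n=21: reaches L-position 15 → W
n=22: only reaches 21(W), 20(W), 17(W), 16(W), all W → L
n=23: reaches L-position 22 → W
n=24: reaches L-position 22 → W
n=25: only reaches 24(W), 23(W), 20(W), 19(W), all W → L
n=26: reaches L-position 25 → W
n=27: reaches L-position 25 → W
n=28: reaches L-position 22 → W
n=29: only reaches 28(W), 27(W), 24(W), 23(W), all W → L
n=30: reaches L-position 29 → W
n=31: reaches L-position 29 → W
n=32: only reaches 31(W), 30(W), 27(W), 26(W), all W → L
n=33: reaches L-position 32 → W
n=34: reaches L-position 32 → W
n=35: reaches L-position 29 → W
n=36: only reaches 35(W), 34(W), 31(W), 30(W), all W → L
n=37: reaches L-position 36 → W
n=38: reaches L-position 36 → W
n=39: only reaches 38(W), 37(W), 34(W), 33(W), all W → L
n=40: reaches L-position 39 → W
n=41: reaches L-position 39 → W
n=42: reaches L-position 36 → W
n=43: only reaches 42(W), 41(W), 38(W), 37(W), all W → L
n=44: reaches L-position 43 → W
n=45: reaches L-position 43 → W
L entries with 0 ≤ n ≤ 45: n = 1, 4, 8, 11, 15, 18, 22, 25, 29, 32, 36, 39, 43; that makes 13.

13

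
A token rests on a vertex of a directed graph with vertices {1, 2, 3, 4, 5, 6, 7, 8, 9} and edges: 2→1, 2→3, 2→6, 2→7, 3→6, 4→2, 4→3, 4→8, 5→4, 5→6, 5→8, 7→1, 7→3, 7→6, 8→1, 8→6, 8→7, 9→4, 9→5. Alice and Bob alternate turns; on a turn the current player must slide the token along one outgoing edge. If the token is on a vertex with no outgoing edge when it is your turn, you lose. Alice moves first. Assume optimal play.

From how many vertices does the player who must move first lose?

Work bottom-up. With no move the player to move loses. Otherwise the position is W if at least one move leads to an L position for the opponent, and L if every move leads to a W.
Every edge goes from a vertex to one that appears earlier in the order 6, 1, 3, 7, 8, 2, 4, 5, 9, so processing vertices in that order labels each vertex after all of its successors.
6: no outgoing edge → L
1: no outgoing edge → L
3: can move to 6, which is L ⇒ W
7: can move to 1, which is L ⇒ W
8: can move to 1, which is L ⇒ W
2: can move to 1, which is L ⇒ W
4: moves to 2(W), 8(W), 3(W); every one is W ⇒ L
5: can move to 4, which is L ⇒ W
9: can move to 4, which is L ⇒ W
The L vertices are 1, 4, 6; that is 3 in all.

3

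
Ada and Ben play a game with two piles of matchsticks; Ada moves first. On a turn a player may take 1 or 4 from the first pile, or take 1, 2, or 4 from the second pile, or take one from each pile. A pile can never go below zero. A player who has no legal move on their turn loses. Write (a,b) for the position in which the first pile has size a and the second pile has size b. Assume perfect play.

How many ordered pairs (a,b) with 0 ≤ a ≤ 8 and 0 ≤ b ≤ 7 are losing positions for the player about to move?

Positions with no move are L. A position that does have a move is losing for the player to move precisely when every available move leads to a winning position for the opponent. Fill in the labels:
Every move lowers a or b (never raises either), so fill the grid row by row in increasing a, and left to right within a row: each cell's successors are then already labelled.
      b=0  b=1  b=2  b=3  b=4  b=5  b=6  b=7
a=0:    L    W    W    L    W    W    L    W
a=1:    W    W    L    W    W    L    W    W
a=2:    L    W    W    W    W    W    W    L
a=3:    W    W    L    W    W    L    W    W
a=4:    W    L    W    W    L    W    W    L
a=5:    L    W    W    L    W    W    L    W
a=6:    W    W    L    W    W    L    W    W
a=7:    L    W    W    W    W    W    W    L
a=8:    W    W    L    W    W    L    W    W
Cells with no legal move (terminal, hence L): (0,0).
The remaining L cells, each justified by listing all of its moves:
(0,3): →(0,2)(W), (0,1)(W) — all W, so L
(0,6): →(0,5)(W), (0,4)(W), (0,2)(W) — all W, so L
(1,2): →(0,2)(W), (1,1)(W), (1,0)(W), (0,1)(W) — all W, so L
(1,5): →(0,5)(W), (1,4)(W), (1,3)(W), (1,1)(W), (0,4)(W) — all W, so L
(2,0): →(1,0)(W) only, which is W, so L
(2,7): →(1,7)(W), (2,6)(W), (2,5)(W), (2,3)(W), (1,6)(W) — all W, so L
(3,2): →(2,2)(W), (3,1)(W), (3,0)(W), (2,1)(W) — all W, so L
(3,5): →(2,5)(W), (3,4)(W), (3,3)(W), (3,1)(W), (2,4)(W) — all W, so L
(4,1): →(3,1)(W), (0,1)(W), (4,0)(W), (3,0)(W) — all W, so L
(4,4): →(3,4)(W), (0,4)(W), (4,3)(W), (4,2)(W), (4,0)(W), (3,3)(W) — all W, so L
(4,7): →(3,7)(W), (0,7)(W), (4,6)(W), (4,5)(W), (4,3)(W), (3,6)(W) — all W, so L
(5,0): →(4,0)(W), (1,0)(W) — all W, so L
(5,3): →(4,3)(W), (1,3)(W), (5,2)(W), (5,1)(W), (4,2)(W) — all W, so L
(5,6): →(4,6)(W), (1,6)(W), (5,5)(W), (5,4)(W), (5,2)(W), (4,5)(W) — all W, so L
(6,2): →(5,2)(W), (2,2)(W), (6,1)(W), (6,0)(W), (5,1)(W) — all W, so L
(6,5): →(5,5)(W), (2,5)(W), (6,4)(W), (6,3)(W), (6,1)(W), (5,4)(W) — all W, so L
(7,0): →(6,0)(W), (3,0)(W) — all W, so L
(7,7): →(6,7)(W), (3,7)(W), (7,6)(W), (7,5)(W), (7,3)(W), (6,6)(W) — all W, so L
(8,2): →(7,2)(W), (4,2)(W), (8,1)(W), (8,0)(W), (7,1)(W) — all W, so L
(8,5): →(7,5)(W), (4,5)(W), (8,4)(W), (8,3)(W), (8,1)(W), (7,4)(W) — all W, so L
Every other cell has at least one move into one of the L cells above, so it is W.
L cells per row: a=0: 3, a=1: 2, a=2: 2, a=3: 2, a=4: 3, a=5: 3, a=6: 2, a=7: 2, a=8: 2; total 21.

21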